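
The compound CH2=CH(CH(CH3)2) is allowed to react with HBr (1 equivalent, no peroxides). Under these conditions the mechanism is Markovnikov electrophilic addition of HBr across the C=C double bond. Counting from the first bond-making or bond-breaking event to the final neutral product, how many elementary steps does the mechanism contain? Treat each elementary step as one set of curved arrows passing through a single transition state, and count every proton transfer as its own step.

Step 1: The π electrons of the C=C bond attack a proton of HBr; Markovnikov addition places the new C–H on the less-substituted alkene carbon, so the positive charge ends up on the more-substituted carbon — a secondary carbocation. The H–Br bond breaks heterolytically, releasing Br⁻.
Step 2: A 1,2-hydride shift from the adjacent isopropyl carbon moves the positive charge from the secondary centre to an adjacent carbon, generating a more stable tertiary carbocation.
Step 3: The Br⁻ anion donates a lone pair to the carbocation, forming the new C–Br σ-bond and giving the neutral alkyl halide.
Total: 3 elementary steps.

3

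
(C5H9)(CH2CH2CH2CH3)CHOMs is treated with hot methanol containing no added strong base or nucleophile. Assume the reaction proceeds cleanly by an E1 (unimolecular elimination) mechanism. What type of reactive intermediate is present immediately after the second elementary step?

Step 1: Rate-determining heterolysis of the C–O bond gives MsO⁻ and a secondary carbocation.
Step 2: A 1,2-hydride shift from the adjacent cyclopentyl carbon moves the positive charge from the secondary centre to an adjacent carbon, generating a more stable tertiary carbocation.
After step 2 the species present is a tertiary carbocation.

tertiary carbocation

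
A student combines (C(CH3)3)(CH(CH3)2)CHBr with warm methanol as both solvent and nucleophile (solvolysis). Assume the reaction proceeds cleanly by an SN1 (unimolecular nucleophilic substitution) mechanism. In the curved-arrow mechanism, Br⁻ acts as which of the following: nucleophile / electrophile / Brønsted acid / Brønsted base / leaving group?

Step 1: Rate-determining heterolysis of the C–Br bond gives Br⁻ and a secondary carbocation.
Br⁻ departs with both electrons of the breaking σ-bond — that is the definition of a leaving group.

leaving group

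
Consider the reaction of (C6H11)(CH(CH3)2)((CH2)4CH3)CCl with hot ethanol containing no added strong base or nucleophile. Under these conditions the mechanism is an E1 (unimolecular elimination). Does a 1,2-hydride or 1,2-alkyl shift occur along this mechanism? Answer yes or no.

no

The first-formed carbocation is tertiary.
No single 1,2-shift to an adjacent carbon would produce a more-substituted cation than the one already present, so no rearrangement occurs.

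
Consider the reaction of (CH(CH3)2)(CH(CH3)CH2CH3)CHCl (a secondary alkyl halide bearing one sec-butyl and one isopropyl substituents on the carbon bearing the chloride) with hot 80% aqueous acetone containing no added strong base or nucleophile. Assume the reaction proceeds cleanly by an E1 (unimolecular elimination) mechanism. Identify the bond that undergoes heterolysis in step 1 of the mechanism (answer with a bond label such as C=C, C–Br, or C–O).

C–Cl

Step 1: The C–Cl bond breaks with both electrons going to the chloride; Cl⁻ leaves and a secondary carbocation remains.
The bond broken in this step is the C–Cl bond.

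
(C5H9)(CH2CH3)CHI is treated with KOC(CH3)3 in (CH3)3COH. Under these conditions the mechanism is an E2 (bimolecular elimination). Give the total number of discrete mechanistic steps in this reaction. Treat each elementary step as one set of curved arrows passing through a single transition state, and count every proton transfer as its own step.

1

Step 1: The strong base (CH3)3CO⁻ removes a β-hydrogen; in the same concerted event the electrons of the breaking C–H bond form the new π(C=C) bond and the C–I σ-bond breaks, expelling I⁻. Anti-periplanar geometry; one transition state.
Total: 1 elementary step.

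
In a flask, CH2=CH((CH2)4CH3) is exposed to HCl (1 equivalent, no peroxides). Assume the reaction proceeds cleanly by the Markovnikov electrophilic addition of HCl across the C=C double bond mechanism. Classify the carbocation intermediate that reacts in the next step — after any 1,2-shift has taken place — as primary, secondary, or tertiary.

Step 1: The π electrons of the C=C bond attack a proton of HCl; Markovnikov addition places the new C–H on the less-substituted alkene carbon, so the positive charge ends up on the more-substituted carbon — a secondary carbocation. The H–Cl bond breaks heterolytically, releasing Cl⁻.
No single 1,2-shift to an adjacent carbon would give a more-substituted cation, so no rearrangement occurs.

secondary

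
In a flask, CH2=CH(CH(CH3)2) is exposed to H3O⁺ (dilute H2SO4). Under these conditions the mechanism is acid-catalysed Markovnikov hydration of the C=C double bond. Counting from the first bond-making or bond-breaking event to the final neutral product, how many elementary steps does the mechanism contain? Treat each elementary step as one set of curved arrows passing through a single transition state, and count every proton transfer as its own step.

Step 1: Protonation of the alkene by H3O⁺: the π bond acts as the nucleophile and picks up H⁺, giving the more stable (Markovnikov) secondary carbocation. H2O is released.
Step 2: A hydride (H with its bonding pair) migrates from the adjacent isopropyl carbon to the cationic centre — a 1,2-hydride shift — upgrading the secondary cation to a tertiary one.
Step 3: Nucleophilic capture of the cation by H2O produces the protonated alcohol (an oxonium ion).
Step 4: Deprotonation of the oxonium ion by a water molecule delivers the neutral alcohol and regenerates the acid catalyst.
Total: 4 elementary steps.

4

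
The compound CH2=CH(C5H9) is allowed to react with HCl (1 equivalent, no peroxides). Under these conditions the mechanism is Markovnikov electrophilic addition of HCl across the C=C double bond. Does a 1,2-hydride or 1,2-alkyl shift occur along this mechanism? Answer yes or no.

The first-formed carbocation is secondary.
The adjacent cyclopentyl carbon already bears 2 other carbon substituents and has a hydrogen to migrate; after a 1,2-hydride shift from that carbon the positive charge sits on a tertiary centre.
Tertiary is more stable than secondary, so the shift occurs.

yes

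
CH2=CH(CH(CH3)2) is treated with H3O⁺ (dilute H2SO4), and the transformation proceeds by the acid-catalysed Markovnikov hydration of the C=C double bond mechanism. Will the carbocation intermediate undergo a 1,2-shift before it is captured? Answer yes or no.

The first-formed carbocation is secondary.
The adjacent isopropyl carbon already bears 2 other carbon substituents and has a hydrogen to migrate; after a 1,2-hydride shift from that carbon the positive charge sits on a tertiary centre.
Tertiary is more stable than secondary, so the shift occurs.

yes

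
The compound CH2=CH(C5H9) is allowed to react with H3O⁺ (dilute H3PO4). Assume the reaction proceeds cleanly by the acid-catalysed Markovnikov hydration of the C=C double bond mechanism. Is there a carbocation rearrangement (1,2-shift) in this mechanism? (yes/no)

yes

The first-formed carbocation is secondary.
The adjacent cyclopentyl carbon already bears 2 other carbon substituents and has a hydrogen to migrate; after a 1,2-hydride shift from that carbon the positive charge sits on a tertiary centre.
Tertiary is more stable than secondary, so the shift occurs.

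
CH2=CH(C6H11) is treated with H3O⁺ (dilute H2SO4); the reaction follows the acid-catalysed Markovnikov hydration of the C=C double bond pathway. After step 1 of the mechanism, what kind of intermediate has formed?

Step 1: The π electrons of the C=C bond attack a proton of H3O⁺; Markovnikov addition places the new C–H on the less-substituted alkene carbon, so the positive charge ends up on the more-substituted carbon — a secondary carbocation. H2O is released.
After step 1 the species present is a secondary carbocation.

secondary carbocation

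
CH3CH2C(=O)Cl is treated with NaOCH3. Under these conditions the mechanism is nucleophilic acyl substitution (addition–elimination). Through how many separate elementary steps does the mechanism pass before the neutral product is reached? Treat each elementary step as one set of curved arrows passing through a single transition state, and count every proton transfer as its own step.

Step 1: Nucleophilic addition of CH3O⁻ to the acyl carbon breaks the π(C=O) bond and yields a tetrahedral, anionic intermediate.
Step 2: An oxygen lone pair re-forms the C=O π bond as the C–Cl σ-bond breaks; Cl⁻ is expelled.
Total: 2 elementary steps.

2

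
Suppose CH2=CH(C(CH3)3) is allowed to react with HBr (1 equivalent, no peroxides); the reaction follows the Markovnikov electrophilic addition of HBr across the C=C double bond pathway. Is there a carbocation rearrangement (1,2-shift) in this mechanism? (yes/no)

The first-formed carbocation is secondary.
The adjacent tert-butyl carbon has no hydrogen but bears methyl groups; migration of one methyl with its bonding pair (a 1,2-methyl shift) places the charge on a tertiary centre.
Tertiary is more stable than secondary, so the shift occurs.

yes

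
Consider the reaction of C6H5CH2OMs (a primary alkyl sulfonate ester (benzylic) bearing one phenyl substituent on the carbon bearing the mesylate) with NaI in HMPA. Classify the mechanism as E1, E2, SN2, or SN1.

SN2

Conditions: a primary substrate with a strong nucleophile in the polar aprotic solvent HMPA.
These conditions are the textbook signature of the SN2 pathway.
An unhindered substrate with a strong nucleophile in a polar aprotic solvent favours one-step backside displacement.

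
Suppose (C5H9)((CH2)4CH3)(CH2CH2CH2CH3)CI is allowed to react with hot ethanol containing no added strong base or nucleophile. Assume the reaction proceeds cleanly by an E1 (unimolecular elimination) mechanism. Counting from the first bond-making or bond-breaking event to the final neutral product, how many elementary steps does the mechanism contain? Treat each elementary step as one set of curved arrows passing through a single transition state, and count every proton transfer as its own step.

Step 1: Unassisted departure of I⁻ (taking the C–I bonding pair) generates a tertiary carbocation.
(No 1,2-shift: no single shift to an adjacent carbon would give a more stable cation.)
Step 2: A weak base (an ethanol molecule from the solvent) removes a proton from a carbon adjacent to the cationic centre; the electrons of that C–H bond become the new π(C=C) bond, giving the alkene.
Total: 2 elementary steps.

2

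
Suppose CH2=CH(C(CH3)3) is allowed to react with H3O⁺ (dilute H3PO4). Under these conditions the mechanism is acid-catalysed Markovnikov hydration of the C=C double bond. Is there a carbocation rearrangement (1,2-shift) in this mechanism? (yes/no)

The first-formed carbocation is secondary.
The adjacent tert-butyl carbon has no hydrogen but bears methyl groups; migration of one methyl with its bonding pair (a 1,2-methyl shift) places the charge on a tertiary centre.
Tertiary is more stable than secondary, so the shift occurs.

yes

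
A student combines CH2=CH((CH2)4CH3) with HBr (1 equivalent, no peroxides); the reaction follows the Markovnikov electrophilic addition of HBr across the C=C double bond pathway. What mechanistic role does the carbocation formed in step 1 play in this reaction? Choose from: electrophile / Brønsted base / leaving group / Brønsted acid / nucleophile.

Step 2: Br⁻ captures the cation: a lone pair on Br⁻ fills the empty p orbital, producing the alkyl halide product.
The carbocation formed in step 1 accepts an electron pair into an empty or π* orbital — it is the electrophile.

electrophile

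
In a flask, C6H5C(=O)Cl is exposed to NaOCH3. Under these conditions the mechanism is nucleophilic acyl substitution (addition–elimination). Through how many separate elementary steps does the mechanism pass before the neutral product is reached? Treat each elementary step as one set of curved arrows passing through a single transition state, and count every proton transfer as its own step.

Step 1: Nucleophilic addition of CH3O⁻ to the acyl carbon breaks the π(C=O) bond and yields a tetrahedral, anionic intermediate.
Step 2: Collapse of the tetrahedral intermediate: the alkoxide oxygen pushes its lone pair back to re-form C=O while Cl⁻ leaves.
Total: 2 elementary steps.

2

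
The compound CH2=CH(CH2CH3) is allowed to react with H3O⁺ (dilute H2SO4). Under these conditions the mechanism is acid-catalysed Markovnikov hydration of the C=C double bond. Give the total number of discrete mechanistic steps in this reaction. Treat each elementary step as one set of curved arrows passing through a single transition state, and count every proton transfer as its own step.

3

Step 1: The π electrons of the C=C bond attack a proton of H3O⁺; Markovnikov addition places the new C–H on the less-substituted alkene carbon, so the positive charge ends up on the more-substituted carbon — a secondary carbocation. H2O is released.
(No 1,2-shift: no single shift to an adjacent carbon would give a more stable cation.)
Step 2: Water acts as the nucleophile: an oxygen lone pair bonds to the cationic carbon, giving an oxonium-ion intermediate.
Step 3: Deprotonation of the oxonium ion by a water molecule delivers the neutral alcohol and regenerates the acid catalyst.
Total: 3 elementary steps.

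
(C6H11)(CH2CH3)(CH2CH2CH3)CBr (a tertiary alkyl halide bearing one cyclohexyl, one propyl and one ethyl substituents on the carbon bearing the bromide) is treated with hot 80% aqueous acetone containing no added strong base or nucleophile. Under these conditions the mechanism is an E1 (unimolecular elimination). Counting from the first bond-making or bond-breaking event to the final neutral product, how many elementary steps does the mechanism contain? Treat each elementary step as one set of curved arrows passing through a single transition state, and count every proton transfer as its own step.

2

Step 1: Rate-determining heterolysis of the C–Br bond gives Br⁻ and a tertiary carbocation.
(No 1,2-shift: no single shift to an adjacent carbon would give a more stable cation.)
Step 2: A weak base (a water molecule from the solvent) removes a proton from a carbon adjacent to the cationic centre; the electrons of that C–H bond become the new π(C=C) bond, giving the alkene.
Total: 2 elementary steps.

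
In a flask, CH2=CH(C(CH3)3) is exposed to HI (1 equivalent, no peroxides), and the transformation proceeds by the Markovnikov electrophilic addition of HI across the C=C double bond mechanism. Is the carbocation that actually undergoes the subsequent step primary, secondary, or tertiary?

tertiary

Step 1: Protonation of the alkene by HI: the π bond acts as the nucleophile and picks up H⁺, giving the more stable (Markovnikov) secondary carbocation. The H–I bond breaks heterolytically, releasing I⁻.
Step 2: Carbocation rearrangement: a 1,2-methyl shift from the adjacent tert-butyl carbon converts the initially-formed secondary cation into the more stable tertiary cation.
The cation rearranges from secondary to tertiary via a 1,2-methyl shift from the adjacent tert-butyl carbon; the tertiary cation is what reacts next.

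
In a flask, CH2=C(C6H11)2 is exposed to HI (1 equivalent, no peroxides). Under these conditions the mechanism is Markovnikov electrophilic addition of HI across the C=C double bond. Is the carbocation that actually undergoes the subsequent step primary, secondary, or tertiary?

tertiary

Step 1: The π electrons of the C=C bond attack a proton of HI; Markovnikov addition places the new C–H on the less-substituted alkene carbon, so the positive charge ends up on the more-substituted carbon — a tertiary carbocation. The H–I bond breaks heterolytically, releasing I⁻.
No single 1,2-shift to an adjacent carbon would give a more-substituted cation, so no rearrangement occurs.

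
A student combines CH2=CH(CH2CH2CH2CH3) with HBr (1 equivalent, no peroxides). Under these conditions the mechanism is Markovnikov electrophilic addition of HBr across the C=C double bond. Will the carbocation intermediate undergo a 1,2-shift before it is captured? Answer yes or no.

no

The first-formed carbocation is secondary.
No single 1,2-shift to an adjacent carbon would produce a more-substituted cation than the one already present, so no rearrangement occurs.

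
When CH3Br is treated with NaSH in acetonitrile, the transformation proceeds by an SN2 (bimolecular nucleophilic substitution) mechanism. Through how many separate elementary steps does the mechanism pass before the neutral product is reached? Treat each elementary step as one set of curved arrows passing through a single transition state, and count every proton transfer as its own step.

1

Step 1: Backside attack by HS⁻ on the carbon bearing the bromide: the new C–S bond forms as the C–Br bond breaks, with Walden inversion at carbon.
Total: 1 elementary step.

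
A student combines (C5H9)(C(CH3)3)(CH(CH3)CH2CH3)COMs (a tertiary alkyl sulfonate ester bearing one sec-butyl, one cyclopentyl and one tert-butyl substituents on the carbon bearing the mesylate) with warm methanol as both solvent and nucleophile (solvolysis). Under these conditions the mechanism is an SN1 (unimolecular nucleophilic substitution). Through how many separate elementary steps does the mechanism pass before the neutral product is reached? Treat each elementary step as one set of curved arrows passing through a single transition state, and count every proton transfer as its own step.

3

Step 1: Unassisted departure of MsO⁻ (taking the C–O bonding pair) generates a tertiary carbocation.
(No 1,2-shift: no single shift to an adjacent carbon would give a more stable cation.)
Step 2: CH3OH donates an oxygen lone pair into the empty p orbital of the cation, giving a protonated ether (an oxonium ion).
Step 3: A second solvent molecule removes the proton on oxygen, giving the neutral ether product.
Total: 3 elementary steps.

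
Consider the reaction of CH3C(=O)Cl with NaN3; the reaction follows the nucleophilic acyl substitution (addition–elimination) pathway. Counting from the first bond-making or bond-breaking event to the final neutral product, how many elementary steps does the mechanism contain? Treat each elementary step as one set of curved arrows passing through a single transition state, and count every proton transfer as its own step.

Step 1: N3⁻ adds to the carbonyl carbon; the C=O π electrons shift onto oxygen and a tetrahedral alkoxide intermediate forms.
Step 2: Elimination step: re-formation of the carbonyl π bond drives out Cl⁻, giving the new acyl compound.
Total: 2 elementary steps.

2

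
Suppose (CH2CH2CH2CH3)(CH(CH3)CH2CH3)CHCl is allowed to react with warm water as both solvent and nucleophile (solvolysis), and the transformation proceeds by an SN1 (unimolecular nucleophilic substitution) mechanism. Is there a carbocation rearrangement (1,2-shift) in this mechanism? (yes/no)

The first-formed carbocation is secondary.
The adjacent sec-butyl carbon already bears 2 other carbon substituents and has a hydrogen to migrate; after a 1,2-hydride shift from that carbon the positive charge sits on a tertiary centre.
Tertiary is more stable than secondary, so the shift occurs.

yes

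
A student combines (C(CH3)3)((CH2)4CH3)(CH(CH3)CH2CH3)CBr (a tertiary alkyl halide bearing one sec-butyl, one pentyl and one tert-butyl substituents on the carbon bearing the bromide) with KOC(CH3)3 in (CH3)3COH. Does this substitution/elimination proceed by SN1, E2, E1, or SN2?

E2

Conditions: a strong/bulky base with a tertiary substrate bearing a β-hydrogen.
These conditions are the textbook signature of the E2 pathway.
A strong (often hindered) base removes a β-H in concert with loss of the leaving group — bimolecular elimination.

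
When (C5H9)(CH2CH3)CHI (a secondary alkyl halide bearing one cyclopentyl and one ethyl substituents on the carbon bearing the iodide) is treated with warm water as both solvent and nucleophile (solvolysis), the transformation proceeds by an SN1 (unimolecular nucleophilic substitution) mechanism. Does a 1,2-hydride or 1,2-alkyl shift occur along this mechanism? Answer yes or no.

The first-formed carbocation is secondary.
The adjacent cyclopentyl carbon already bears 2 other carbon substituents and has a hydrogen to migrate; after a 1,2-hydride shift from that carbon the positive charge sits on a tertiary centre.
Tertiary is more stable than secondary, so the shift occurs.

yes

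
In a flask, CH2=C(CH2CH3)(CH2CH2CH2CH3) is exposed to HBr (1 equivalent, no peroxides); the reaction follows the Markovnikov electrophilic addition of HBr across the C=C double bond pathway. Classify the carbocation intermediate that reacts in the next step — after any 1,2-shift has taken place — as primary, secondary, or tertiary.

Step 1: The π electrons of the C=C bond attack a proton of HBr; Markovnikov addition places the new C–H on the less-substituted alkene carbon, so the positive charge ends up on the more-substituted carbon — a tertiary carbocation. The H–Br bond breaks heterolytically, releasing Br⁻.
No single 1,2-shift to an adjacent carbon would give a more-substituted cation, so no rearrangement occurs.

tertiary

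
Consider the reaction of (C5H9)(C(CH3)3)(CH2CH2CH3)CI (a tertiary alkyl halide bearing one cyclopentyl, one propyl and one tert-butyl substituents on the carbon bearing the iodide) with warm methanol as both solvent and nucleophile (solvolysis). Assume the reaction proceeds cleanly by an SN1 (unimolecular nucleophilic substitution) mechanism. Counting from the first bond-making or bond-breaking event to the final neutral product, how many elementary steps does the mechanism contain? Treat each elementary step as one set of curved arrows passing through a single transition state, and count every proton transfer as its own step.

Step 1: The C–I bond breaks with both electrons going to the iodide; I⁻ leaves and a tertiary carbocation remains.
(No 1,2-shift: no single shift to an adjacent carbon would give a more stable cation.)
Step 2: CH3OH donates an oxygen lone pair into the empty p orbital of the cation, giving a protonated ether (an oxonium ion).
Step 3: Deprotonation of the oxonium oxygen by solvent methanol yields the neutral ether.
Total: 3 elementary steps.

3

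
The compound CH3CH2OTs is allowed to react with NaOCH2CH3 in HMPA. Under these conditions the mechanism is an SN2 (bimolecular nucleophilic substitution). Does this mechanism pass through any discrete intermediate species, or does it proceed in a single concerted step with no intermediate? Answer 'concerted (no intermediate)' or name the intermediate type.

concerted (no intermediate)

Backside attack by CH3CH2O⁻ on the carbon bearing the tosylate: the new C–O bond forms as the C–O bond breaks, with Walden inversion at carbon.
All bond changes occur in one transition state; no discrete intermediate is formed.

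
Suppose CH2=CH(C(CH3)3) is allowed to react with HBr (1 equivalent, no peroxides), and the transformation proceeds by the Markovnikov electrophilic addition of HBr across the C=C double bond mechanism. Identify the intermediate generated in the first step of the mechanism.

Step 1: The π electrons of the C=C bond attack a proton of HBr; Markovnikov addition places the new C–H on the less-substituted alkene carbon, so the positive charge ends up on the more-substituted carbon — a secondary carbocation. The H–Br bond breaks heterolytically, releasing Br⁻.
After step 1 the species present is a secondary carbocation.

secondary carbocation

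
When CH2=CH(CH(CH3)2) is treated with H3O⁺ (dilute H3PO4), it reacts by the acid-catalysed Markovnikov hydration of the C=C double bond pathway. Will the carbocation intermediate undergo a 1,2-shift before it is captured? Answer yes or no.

The first-formed carbocation is secondary.
The adjacent isopropyl carbon already bears 2 other carbon substituents and has a hydrogen to migrate; after a 1,2-hydride shift from that carbon the positive charge sits on a tertiary centre.
Tertiary is more stable than secondary, so the shift occurs.

yes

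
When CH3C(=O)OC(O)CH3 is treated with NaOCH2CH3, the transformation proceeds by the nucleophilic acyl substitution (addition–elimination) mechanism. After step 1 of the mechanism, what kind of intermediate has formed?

Step 1: CH3CH2O⁻ adds to the carbonyl carbon; the C=O π electrons shift onto oxygen and a tetrahedral alkoxide intermediate forms.
After step 1 the species present is a tetrahedral intermediate.

tetrahedral intermediate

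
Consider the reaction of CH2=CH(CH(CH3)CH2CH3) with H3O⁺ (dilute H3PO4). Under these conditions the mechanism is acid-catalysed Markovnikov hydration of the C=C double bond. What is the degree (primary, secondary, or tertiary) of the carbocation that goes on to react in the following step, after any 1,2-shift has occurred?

tertiary

Step 1: The π electrons of the C=C bond attack a proton of H3O⁺; Markovnikov addition places the new C–H on the less-substituted alkene carbon, so the positive charge ends up on the more-substituted carbon — a secondary carbocation. H2O is released.
Step 2: Carbocation rearrangement: a 1,2-hydride shift from the adjacent sec-butyl carbon converts the initially-formed secondary cation into the more stable tertiary cation.
The cation rearranges from secondary to tertiary via a 1,2-hydride shift from the adjacent sec-butyl carbon; the tertiary cation is what reacts next.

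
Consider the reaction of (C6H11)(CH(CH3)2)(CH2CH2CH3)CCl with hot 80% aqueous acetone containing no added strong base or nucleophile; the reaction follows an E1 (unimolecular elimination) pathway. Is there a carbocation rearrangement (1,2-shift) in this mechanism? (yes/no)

The first-formed carbocation is tertiary.
No single 1,2-shift to an adjacent carbon would produce a more-substituted cation than the one already present, so no rearrangement occurs.

no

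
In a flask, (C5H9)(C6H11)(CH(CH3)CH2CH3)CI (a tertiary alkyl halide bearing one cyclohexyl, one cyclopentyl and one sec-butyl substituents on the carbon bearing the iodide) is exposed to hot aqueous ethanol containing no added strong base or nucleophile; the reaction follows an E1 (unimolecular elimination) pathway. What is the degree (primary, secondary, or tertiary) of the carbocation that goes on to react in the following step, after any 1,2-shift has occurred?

tertiary

Step 1: Unassisted departure of I⁻ (taking the C–I bonding pair) generates a tertiary carbocation.
No single 1,2-shift to an adjacent carbon would give a more-substituted cation, so no rearrangement occurs.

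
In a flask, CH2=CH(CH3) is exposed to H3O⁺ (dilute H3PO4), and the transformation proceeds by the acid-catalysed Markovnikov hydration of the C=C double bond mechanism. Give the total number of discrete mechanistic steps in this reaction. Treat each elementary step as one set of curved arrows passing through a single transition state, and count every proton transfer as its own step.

3

Step 1: The π electrons of the C=C bond attack a proton of H3O⁺; Markovnikov addition places the new C–H on the less-substituted alkene carbon, so the positive charge ends up on the more-substituted carbon — a secondary carbocation. H2O is released.
(No 1,2-shift: no single shift to an adjacent carbon would give a more stable cation.)
Step 2: Water acts as the nucleophile: an oxygen lone pair bonds to the cationic carbon, giving an oxonium-ion intermediate.
Step 3: Deprotonation of the oxonium ion by a water molecule delivers the neutral alcohol and regenerates the acid catalyst.
Total: 3 elementary steps.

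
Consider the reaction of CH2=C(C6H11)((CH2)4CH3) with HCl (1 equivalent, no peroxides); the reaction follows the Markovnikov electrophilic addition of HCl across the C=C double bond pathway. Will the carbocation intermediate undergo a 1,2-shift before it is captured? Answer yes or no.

no

The first-formed carbocation is tertiary.
No single 1,2-shift to an adjacent carbon would produce a more-substituted cation than the one already present, so no rearrangement occurs.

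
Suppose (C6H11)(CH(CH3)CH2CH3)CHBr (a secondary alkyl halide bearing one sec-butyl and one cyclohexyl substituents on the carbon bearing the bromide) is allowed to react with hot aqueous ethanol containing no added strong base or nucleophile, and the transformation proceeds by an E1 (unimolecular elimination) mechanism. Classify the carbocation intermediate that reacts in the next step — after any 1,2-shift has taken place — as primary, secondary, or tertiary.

Step 1: Rate-determining heterolysis of the C–Br bond gives Br⁻ and a secondary carbocation.
Step 2: A 1,2-hydride shift from the adjacent sec-butyl carbon moves the positive charge from the secondary centre to an adjacent carbon, generating a more stable tertiary carbocation.
The cation rearranges from secondary to tertiary via a 1,2-hydride shift from the adjacent sec-butyl carbon; the tertiary cation is what reacts next.

tertiary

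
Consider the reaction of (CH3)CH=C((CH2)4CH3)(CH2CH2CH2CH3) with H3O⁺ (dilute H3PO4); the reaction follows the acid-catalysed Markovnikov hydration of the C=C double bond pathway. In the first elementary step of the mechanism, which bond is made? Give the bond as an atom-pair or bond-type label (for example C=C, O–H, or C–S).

C–H

Step 1: The π electrons of the C=C bond attack a proton of H3O⁺; Markovnikov addition places the new C–H on the less-substituted alkene carbon, so the positive charge ends up on the more-substituted carbon — a tertiary carbocation. H2O is released.
The bond formed in this step is the C–H bond.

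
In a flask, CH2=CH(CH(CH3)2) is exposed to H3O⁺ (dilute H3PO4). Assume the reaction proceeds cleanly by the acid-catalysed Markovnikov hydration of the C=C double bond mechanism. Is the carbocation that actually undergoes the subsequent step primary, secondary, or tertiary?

tertiary

Step 1: Protonation of the alkene by H3O⁺: the π bond acts as the nucleophile and picks up H⁺, giving the more stable (Markovnikov) secondary carbocation. H2O is released.
Step 2: Carbocation rearrangement: a 1,2-hydride shift from the adjacent isopropyl carbon converts the initially-formed secondary cation into the more stable tertiary cation.
The cation rearranges from secondary to tertiary via a 1,2-hydride shift from the adjacent isopropyl carbon; the tertiary cation is what reacts next.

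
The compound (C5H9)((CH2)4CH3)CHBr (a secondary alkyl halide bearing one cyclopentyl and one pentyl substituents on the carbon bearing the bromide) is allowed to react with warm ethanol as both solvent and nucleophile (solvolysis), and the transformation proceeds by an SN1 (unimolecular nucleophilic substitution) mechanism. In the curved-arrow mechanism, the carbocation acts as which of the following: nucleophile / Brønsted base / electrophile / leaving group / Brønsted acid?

electrophile

Step 3: CH3CH2OH donates an oxygen lone pair into the empty p orbital of the cation, giving a protonated ether (an oxonium ion).
The carbocation accepts an electron pair into an empty or π* orbital — it is the electrophile.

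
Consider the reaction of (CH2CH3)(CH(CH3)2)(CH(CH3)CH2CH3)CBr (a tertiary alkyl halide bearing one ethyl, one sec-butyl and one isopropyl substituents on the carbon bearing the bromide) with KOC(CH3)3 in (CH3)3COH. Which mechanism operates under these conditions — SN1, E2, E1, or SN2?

Conditions: a strong/bulky base with a tertiary substrate bearing a β-hydrogen.
These conditions are the textbook signature of the E2 pathway.
A strong (often hindered) base removes a β-H in concert with loss of the leaving group — bimolecular elimination.

E2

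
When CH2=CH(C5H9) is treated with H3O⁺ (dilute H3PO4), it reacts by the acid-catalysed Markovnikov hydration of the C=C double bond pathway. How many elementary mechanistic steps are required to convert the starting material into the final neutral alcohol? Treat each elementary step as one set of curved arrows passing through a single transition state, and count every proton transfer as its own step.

4

Step 1: The π electrons of the C=C bond attack a proton of H3O⁺; Markovnikov addition places the new C–H on the less-substituted alkene carbon, so the positive charge ends up on the more-substituted carbon — a secondary carbocation. H2O is released.
Step 2: A hydride (H with its bonding pair) migrates from the adjacent cyclopentyl carbon to the cationic centre — a 1,2-hydride shift — upgrading the secondary cation to a tertiary one.
Step 3: Nucleophilic capture of the cation by H2O produces the protonated alcohol (an oxonium ion).
Step 4: Deprotonation of the oxonium ion by a water molecule delivers the neutral alcohol and regenerates the acid catalyst.
Total: 4 elementary steps.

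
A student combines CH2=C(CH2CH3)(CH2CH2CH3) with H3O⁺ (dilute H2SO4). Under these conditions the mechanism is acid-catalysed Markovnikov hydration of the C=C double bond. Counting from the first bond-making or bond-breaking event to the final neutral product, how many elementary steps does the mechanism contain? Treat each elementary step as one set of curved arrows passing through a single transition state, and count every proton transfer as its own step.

Step 1: Protonation of the alkene by H3O⁺: the π bond acts as the nucleophile and picks up H⁺, giving the more stable (Markovnikov) tertiary carbocation. H2O is released.
(No 1,2-shift: no single shift to an adjacent carbon would give a more stable cation.)
Step 2: A lone pair on the oxygen of H2O attacks the carbocation, forming a C–O bond and an oxonium ion (a protonated alcohol).
Step 3: H2O removes a proton from the oxonium oxygen, regenerating H3O⁺ and giving the neutral alcohol.
Total: 3 elementary steps.

3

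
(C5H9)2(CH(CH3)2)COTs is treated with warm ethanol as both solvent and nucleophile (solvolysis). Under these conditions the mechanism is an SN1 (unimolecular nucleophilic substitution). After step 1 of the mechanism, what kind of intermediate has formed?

Step 1: Unassisted departure of TsO⁻ (taking the C–O bonding pair) generates a tertiary carbocation.
After step 1 the species present is a tertiary carbocation.

tertiary carbocation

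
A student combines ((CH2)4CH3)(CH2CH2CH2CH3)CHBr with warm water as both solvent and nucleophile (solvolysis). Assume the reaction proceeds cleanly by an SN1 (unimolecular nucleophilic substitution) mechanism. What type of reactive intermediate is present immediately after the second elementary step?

oxonium ion

Step 1: Ionisation: the C–Br σ-bond cleaves heterolytically; both bonding electrons depart with Br⁻, leaving a secondary carbocation at the α-carbon.
Step 2: H2O donates an oxygen lone pair into the empty p orbital of the cation, giving a protonated alcohol (an oxonium ion).
After step 2 the species present is an oxonium ion.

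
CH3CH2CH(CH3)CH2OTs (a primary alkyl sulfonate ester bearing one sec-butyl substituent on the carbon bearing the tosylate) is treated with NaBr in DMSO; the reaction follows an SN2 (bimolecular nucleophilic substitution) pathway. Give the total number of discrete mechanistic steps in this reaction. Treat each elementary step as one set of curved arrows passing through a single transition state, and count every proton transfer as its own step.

1

Step 1: Br⁻ attacks the back face of the α-carbon while TsO⁻ departs with the C–O bonding pair — a single concerted displacement through a pentacoordinate transition state.
Total: 1 elementary step.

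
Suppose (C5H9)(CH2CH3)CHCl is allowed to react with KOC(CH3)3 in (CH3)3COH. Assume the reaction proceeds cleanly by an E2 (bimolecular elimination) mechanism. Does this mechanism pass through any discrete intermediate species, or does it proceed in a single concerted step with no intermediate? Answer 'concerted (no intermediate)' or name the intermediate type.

concerted (no intermediate)

The strong base (CH3)3CO⁻ removes a β-hydrogen; in the same concerted event the electrons of the breaking C–H bond form the new π(C=C) bond and the C–Cl σ-bond breaks, expelling Cl⁻. Anti-periplanar geometry; one transition state.
All bond changes occur in one transition state; no discrete intermediate is formed.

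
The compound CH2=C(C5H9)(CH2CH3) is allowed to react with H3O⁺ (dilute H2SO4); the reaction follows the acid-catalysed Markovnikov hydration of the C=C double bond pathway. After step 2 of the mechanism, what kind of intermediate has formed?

oxonium ion

Step 1: Protonation of the alkene by H3O⁺: the π bond acts as the nucleophile and picks up H⁺, giving the more stable (Markovnikov) tertiary carbocation. H2O is released.
Step 2: A lone pair on the oxygen of H2O attacks the carbocation, forming a C–O bond and an oxonium ion (a protonated alcohol).
After step 2 the species present is an oxonium ion.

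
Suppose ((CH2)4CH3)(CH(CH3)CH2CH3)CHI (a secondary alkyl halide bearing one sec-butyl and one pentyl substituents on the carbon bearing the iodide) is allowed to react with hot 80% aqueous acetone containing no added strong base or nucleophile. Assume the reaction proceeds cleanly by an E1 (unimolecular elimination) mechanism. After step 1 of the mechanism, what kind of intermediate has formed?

Step 1: The C–I bond breaks with both electrons going to the iodide; I⁻ leaves and a secondary carbocation remains.
After step 1 the species present is a secondary carbocation.

secondary carbocation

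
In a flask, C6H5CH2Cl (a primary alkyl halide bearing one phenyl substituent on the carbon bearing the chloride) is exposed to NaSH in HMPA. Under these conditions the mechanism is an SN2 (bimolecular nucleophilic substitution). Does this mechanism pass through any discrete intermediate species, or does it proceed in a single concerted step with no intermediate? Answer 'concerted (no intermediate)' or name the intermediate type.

The hydrosulfide nucleophile donates a lone pair from S to the α-carbon in a backside attack; simultaneously the C–Cl σ-bond breaks and both of its electrons leave with Cl⁻. One concerted step with inversion of configuration.
All bond changes occur in one transition state; no discrete intermediate is formed.

concerted (no intermediate)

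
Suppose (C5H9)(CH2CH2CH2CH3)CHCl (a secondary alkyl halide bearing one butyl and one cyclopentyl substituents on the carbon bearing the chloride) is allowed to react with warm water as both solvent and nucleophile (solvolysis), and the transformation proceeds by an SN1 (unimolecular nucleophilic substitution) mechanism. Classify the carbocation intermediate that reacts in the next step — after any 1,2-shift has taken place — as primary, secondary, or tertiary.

tertiary

Step 1: The C–Cl bond breaks with both electrons going to the chloride; Cl⁻ leaves and a secondary carbocation remains.
Step 2: Carbocation rearrangement: a 1,2-hydride shift from the adjacent cyclopentyl carbon converts the initially-formed secondary cation into the more stable tertiary cation.
The cation rearranges from secondary to tertiary via a 1,2-hydride shift from the adjacent cyclopentyl carbon; the tertiary cation is what reacts next.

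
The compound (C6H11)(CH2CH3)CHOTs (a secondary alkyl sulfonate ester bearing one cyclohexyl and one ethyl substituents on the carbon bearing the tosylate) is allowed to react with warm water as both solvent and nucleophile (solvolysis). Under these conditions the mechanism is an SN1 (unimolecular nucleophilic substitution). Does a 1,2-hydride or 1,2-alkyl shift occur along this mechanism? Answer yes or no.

yes

The first-formed carbocation is secondary.
The adjacent cyclohexyl carbon already bears 2 other carbon substituents and has a hydrogen to migrate; after a 1,2-hydride shift from that carbon the positive charge sits on a tertiary centre.
Tertiary is more stable than secondary, so the shift occurs.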